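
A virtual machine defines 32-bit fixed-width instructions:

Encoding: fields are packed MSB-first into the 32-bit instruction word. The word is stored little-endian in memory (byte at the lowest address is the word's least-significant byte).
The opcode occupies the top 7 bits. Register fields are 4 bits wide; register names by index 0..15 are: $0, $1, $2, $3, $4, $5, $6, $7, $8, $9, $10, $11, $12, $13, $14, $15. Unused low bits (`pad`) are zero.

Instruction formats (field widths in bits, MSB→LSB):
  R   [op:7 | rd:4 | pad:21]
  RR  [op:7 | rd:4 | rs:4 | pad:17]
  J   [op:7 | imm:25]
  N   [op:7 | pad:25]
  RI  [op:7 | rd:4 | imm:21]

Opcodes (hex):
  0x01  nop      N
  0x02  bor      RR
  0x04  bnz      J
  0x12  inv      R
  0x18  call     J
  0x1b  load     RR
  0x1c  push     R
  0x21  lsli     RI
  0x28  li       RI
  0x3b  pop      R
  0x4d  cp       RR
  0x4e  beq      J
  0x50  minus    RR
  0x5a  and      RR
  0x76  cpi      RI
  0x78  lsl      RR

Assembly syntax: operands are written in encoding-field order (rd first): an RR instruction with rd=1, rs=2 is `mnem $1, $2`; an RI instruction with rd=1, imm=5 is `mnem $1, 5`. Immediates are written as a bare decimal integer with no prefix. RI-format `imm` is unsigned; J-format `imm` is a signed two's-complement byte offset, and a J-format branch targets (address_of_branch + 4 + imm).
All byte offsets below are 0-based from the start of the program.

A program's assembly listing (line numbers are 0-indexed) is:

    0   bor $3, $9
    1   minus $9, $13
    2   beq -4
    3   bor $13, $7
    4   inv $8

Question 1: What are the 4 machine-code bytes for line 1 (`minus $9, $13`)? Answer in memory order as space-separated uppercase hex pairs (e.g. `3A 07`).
1. minus fields op=0x50:7|rd=9:4|rs=13:4|pad=0:17 → word a13a0000h → 00 00 3a a1

00 00 3A A1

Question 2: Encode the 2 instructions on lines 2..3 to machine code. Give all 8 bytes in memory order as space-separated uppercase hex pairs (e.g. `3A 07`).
FC FF FF 9D 00 00 AE 05

line 2 (beq): pack op=0x4e:7|imm=-4:25 = 0x9dfffffc; little→ fc ff ff 9d
line 3 (bor): pack op=0x2:7|rd=13:4|rs=7:4|pad=0:17 = 0x05ae0000; little→ 00 00 ae 05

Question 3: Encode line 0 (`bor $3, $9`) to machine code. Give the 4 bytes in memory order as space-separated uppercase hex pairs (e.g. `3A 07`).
00 00 72 04

L0: bor op=0x2:7|rd=3:4|rs=9:4|pad=0:17 ⇒ 0x04720000 ⇒ little 00 00 72 04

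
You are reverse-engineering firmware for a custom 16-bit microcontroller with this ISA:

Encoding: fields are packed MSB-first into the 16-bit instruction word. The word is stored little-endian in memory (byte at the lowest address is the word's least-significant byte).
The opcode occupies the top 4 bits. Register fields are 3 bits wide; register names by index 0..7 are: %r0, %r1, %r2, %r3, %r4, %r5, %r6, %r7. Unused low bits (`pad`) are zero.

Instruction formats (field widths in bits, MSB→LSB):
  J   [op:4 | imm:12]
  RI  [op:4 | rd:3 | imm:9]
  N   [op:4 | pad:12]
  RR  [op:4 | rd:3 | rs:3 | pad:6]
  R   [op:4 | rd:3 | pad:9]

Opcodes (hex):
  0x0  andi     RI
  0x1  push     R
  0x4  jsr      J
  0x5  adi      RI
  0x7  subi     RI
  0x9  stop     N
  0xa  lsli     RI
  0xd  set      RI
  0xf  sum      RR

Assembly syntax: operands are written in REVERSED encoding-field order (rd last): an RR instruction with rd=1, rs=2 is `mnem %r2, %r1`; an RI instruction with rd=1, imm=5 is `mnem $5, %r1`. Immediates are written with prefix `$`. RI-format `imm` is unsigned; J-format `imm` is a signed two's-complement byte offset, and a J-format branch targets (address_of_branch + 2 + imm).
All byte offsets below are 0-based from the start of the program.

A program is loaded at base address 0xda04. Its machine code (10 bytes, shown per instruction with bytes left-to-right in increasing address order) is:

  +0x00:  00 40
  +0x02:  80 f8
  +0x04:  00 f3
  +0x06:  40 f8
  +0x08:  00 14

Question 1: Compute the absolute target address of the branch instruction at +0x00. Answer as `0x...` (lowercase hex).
@+00  little-endian(00 40) = 0x4000
  opcode bits[15:12]=0x4: jsr/J
  imm: (w>>0)&0xfff=0x0 → $0
  target = base 0xda04 + off 0x00 + 2 + imm 0 = 0xda06

0xda06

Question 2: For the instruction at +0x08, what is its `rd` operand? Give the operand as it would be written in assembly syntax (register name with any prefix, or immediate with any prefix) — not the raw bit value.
+0x08: 00 14 ⇒ word 0x1400 (little)
  top 4b → 0x1 → push [R]
  rd: (w>>9)&0x7=0x2 → %r2

%r2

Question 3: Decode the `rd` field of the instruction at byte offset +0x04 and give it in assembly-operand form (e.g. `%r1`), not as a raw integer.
%r1

[04] 00 f3 → 0xf300
  op=0xf300>>12=0xf ⇒ sum (RR)
  [11:9] rd=1 = %r1
  [8:6] rs=4 = %r4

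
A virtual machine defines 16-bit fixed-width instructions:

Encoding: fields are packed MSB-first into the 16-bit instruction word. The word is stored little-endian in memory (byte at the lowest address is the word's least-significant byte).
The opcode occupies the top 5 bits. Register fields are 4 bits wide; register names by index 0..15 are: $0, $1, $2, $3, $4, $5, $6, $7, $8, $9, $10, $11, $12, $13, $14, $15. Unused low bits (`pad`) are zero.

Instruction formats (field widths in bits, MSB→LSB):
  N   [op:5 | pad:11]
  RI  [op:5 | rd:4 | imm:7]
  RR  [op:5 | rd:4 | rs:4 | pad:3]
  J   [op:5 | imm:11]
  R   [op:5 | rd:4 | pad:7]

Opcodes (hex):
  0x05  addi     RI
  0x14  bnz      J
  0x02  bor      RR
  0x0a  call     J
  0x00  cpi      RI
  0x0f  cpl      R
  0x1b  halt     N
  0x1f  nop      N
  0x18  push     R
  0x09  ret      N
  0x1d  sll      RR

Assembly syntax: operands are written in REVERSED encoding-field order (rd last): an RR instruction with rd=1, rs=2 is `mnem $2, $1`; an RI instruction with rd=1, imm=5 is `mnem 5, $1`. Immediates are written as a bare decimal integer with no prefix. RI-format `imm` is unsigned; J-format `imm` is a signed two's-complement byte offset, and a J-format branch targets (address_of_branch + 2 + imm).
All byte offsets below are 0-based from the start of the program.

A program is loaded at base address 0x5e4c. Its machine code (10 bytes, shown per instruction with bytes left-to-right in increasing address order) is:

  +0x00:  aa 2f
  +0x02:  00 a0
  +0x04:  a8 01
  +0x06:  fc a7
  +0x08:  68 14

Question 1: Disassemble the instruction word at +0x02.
bnz 0

[02] 00 a0 → 0xa000
  opcode bits[15:11]=0x14: bnz/J
  imm@[10:0]=0x0 ⇒ 0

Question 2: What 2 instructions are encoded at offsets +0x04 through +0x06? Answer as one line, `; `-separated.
@+04  little-endian(a8 01) = 0x01a8
  op=0x01a8>>11=0x0 ⇒ cpi (RI)
  [10:7] rd=3 = $3
  [6:0] imm=40 = 40
@+06  little-endian(fc a7) = 0xa7fc
  op=0xa7fc>>11=0x14 ⇒ bnz (J)
  [10:0] imm=2044 (s11→-4) = -4

cpi 40, $3; bnz -4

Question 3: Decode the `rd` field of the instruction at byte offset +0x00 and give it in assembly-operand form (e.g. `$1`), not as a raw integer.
$15

+0x00: aa 2f ⇒ word 0x2faa (little)
  top 5b → 0x5 → addi [RI]
  rd@[10:7]=0xf ⇒ $15
  imm@[6:0]=0x2a ⇒ 42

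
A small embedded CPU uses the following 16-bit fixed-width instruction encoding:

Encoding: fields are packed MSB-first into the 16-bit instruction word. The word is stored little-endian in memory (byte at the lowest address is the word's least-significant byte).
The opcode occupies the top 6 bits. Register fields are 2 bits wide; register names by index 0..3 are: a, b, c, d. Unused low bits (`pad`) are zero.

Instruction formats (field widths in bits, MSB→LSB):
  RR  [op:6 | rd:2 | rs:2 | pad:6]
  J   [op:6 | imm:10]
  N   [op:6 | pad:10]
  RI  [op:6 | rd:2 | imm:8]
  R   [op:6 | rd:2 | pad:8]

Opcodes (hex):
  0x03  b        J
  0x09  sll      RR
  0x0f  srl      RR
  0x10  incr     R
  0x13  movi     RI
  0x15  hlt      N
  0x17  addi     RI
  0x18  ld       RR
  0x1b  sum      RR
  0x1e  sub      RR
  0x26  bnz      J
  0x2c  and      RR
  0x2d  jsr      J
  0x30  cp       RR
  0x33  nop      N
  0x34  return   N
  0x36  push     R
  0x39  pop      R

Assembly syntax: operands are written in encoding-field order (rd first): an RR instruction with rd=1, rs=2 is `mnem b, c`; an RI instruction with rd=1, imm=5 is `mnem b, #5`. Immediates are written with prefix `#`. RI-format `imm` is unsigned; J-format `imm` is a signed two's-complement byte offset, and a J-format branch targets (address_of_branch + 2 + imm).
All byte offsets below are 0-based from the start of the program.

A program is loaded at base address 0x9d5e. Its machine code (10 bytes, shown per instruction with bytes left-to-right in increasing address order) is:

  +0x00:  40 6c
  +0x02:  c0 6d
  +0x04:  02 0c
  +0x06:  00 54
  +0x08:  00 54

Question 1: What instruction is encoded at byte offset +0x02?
+0x02: c0 6d ⇒ word 0x6dc0 (little)
  opcode bits[15:10]=0x1b: sum/RR
  rd: (w>>8)&0x3=0x1 → b
  rs: (w>>6)&0x3=0x3 → d

sum b, d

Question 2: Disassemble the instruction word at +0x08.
@+08  little-endian(00 54) = 0x5400
  top 6b → 0x15 → hlt [N]

hlt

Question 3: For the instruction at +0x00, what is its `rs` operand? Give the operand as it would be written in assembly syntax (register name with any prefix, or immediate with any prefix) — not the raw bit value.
b

off 0x00: read 40 6c as little → 0x6c40
  op=0x6c40>>10=0x1b ⇒ sum (RR)
  rd: (w>>8)&0x3=0x0 → a
  rs: (w>>6)&0x3=0x1 → b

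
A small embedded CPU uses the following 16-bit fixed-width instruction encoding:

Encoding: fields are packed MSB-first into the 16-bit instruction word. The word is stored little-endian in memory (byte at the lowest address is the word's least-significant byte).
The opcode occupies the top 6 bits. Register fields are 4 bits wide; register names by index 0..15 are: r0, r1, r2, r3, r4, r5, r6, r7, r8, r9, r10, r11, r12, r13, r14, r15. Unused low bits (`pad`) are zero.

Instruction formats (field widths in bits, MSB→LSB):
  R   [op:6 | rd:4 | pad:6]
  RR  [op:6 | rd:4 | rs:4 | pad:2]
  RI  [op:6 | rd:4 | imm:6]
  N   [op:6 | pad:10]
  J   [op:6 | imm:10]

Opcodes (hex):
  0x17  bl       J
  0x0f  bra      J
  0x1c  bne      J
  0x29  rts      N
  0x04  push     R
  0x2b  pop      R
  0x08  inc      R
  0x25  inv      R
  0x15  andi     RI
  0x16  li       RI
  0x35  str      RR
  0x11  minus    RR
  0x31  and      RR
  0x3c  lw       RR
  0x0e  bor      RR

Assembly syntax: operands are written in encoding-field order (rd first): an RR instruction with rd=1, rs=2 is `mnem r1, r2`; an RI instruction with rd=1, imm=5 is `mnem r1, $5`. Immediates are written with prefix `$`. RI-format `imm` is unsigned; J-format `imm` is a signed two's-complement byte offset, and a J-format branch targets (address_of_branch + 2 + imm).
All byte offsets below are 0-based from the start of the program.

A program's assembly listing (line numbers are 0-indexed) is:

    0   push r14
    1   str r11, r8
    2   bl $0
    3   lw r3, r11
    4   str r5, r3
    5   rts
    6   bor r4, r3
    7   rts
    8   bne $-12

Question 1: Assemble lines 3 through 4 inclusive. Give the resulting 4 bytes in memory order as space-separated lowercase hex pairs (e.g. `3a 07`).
ec f0 4c d5

line 3 (lw): pack op=0x3c:6|rd=3:4|rs=11:4|pad=0:2 = 0xf0ec; little→ ec f0
line 4 (str): pack op=0x35:6|rd=5:4|rs=3:4|pad=0:2 = 0xd54c; little→ 4c d5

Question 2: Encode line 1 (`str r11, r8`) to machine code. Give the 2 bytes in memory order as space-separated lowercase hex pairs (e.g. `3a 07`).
e0 d6

1. str fields op=0x35:6|rd=11:4|rs=8:4|pad=0:2 → word d6e0h → e0 d6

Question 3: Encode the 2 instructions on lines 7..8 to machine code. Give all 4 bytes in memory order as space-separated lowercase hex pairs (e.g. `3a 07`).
00 a4 f4 73

line 7 (rts): pack op=0x29:6|pad=0:10 = 0xa400; little→ 00 a4
line 8 (bne): pack op=0x1c:6|imm=-12:10 = 0x73f4; little→ f4 73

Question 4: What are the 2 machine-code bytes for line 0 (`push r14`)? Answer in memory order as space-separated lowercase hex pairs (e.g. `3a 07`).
line 0 (push): pack op=0x4:6|rd=14:4|pad=0:6 = 0x1380; little→ 80 13

80 13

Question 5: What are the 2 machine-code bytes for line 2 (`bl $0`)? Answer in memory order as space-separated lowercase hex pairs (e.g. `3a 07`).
00 5c

line 2 (bl): pack op=0x17:6|imm=0:10 = 0x5c00; little→ 00 5c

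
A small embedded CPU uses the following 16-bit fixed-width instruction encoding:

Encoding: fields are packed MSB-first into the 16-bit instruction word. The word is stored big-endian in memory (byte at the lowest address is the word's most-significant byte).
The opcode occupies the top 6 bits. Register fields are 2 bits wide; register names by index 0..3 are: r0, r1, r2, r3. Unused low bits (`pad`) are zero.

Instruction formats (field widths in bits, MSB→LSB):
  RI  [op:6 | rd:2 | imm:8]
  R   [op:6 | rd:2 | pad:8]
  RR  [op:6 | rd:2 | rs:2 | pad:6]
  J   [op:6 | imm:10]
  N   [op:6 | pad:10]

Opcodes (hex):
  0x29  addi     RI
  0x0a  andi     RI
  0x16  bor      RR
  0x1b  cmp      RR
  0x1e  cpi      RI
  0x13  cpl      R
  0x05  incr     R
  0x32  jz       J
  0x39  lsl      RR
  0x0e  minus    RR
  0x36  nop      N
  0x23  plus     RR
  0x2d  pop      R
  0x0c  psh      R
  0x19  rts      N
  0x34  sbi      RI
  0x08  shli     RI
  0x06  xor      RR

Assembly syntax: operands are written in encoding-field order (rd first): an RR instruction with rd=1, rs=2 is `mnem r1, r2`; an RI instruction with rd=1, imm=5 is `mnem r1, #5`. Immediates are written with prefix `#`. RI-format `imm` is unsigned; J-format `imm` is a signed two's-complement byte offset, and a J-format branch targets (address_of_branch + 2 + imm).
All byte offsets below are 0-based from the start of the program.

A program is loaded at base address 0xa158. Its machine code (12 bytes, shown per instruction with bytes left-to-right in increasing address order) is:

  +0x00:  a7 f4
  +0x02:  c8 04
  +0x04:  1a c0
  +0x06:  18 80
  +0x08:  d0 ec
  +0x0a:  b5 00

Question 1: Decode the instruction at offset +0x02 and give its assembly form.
off 0x02: read c8 04 as big → 0xc804
  top 6b → 0x32 → jz [J]
  [9:0] imm=4 = #4

jz #4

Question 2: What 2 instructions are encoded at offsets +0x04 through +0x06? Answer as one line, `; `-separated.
@+04  big-endian(1a c0) = 0x1ac0
  opcode bits[15:10]=0x6: xor/RR
  [9:8] rd=2 = r2
  [7:6] rs=3 = r3
@+06  big-endian(18 80) = 0x1880
  opcode bits[15:10]=0x6: xor/RR
  [9:8] rd=0 = r0
  [7:6] rs=2 = r2

xor r2, r3; xor r0, r2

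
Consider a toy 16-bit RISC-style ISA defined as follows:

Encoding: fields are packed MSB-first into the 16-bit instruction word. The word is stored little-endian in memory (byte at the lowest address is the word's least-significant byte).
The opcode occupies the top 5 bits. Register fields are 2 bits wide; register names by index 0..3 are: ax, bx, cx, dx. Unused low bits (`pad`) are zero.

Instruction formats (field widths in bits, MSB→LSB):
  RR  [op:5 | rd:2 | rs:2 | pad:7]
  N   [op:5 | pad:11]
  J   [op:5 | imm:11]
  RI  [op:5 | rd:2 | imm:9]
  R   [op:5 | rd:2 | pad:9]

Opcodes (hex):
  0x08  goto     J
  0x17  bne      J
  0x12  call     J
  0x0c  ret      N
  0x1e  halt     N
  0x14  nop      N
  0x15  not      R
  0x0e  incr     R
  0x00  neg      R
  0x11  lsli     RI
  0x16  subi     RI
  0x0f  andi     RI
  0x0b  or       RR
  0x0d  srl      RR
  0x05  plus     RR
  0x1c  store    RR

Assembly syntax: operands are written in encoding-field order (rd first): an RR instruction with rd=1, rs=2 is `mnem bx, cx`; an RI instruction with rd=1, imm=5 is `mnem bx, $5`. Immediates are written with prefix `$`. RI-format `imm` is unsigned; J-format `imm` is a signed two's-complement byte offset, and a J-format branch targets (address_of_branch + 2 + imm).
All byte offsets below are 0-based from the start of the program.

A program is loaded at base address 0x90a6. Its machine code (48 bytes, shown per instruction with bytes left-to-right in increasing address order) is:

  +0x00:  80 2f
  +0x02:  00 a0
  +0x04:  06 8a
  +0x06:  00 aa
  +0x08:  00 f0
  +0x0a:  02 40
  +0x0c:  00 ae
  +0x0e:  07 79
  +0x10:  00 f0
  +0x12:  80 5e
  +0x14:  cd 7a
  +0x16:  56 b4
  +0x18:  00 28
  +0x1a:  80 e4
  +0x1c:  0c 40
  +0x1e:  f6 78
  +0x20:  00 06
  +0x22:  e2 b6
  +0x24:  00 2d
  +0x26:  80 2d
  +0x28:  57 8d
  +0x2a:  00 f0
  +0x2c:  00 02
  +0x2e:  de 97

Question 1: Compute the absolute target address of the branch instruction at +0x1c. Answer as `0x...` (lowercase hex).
+0x1c: 0c 40 ⇒ word 0x400c (little)
  opcode bits[15:11]=0x8: goto/J
  [10:0] imm=12 = $12
  target = base 0x90a6 + off 0x1c + 2 + imm 12 = 0x90d0

0x90d0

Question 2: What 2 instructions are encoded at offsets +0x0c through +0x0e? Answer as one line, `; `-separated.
not dx; andi ax, $263

+0x0c: 00 ae ⇒ word 0xae00 (little)
  op=0xae00>>11=0x15 ⇒ not (R)
  [10:9] rd=3 = dx
+0x0e: 07 79 ⇒ word 0x7907 (little)
  op=0x7907>>11=0xf ⇒ andi (RI)
  [10:9] rd=0 = ax
  [8:0] imm=263 = $263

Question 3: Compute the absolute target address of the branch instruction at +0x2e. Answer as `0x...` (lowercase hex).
@+2e  little-endian(de 97) = 0x97de
  op=0x97de>>11=0x12 ⇒ call (J)
  [10:0] imm=2014 (s11→-34) = $-34
  target = base 0x90a6 + off 0x2e + 2 + imm -34 = 0x90b4

0x90b4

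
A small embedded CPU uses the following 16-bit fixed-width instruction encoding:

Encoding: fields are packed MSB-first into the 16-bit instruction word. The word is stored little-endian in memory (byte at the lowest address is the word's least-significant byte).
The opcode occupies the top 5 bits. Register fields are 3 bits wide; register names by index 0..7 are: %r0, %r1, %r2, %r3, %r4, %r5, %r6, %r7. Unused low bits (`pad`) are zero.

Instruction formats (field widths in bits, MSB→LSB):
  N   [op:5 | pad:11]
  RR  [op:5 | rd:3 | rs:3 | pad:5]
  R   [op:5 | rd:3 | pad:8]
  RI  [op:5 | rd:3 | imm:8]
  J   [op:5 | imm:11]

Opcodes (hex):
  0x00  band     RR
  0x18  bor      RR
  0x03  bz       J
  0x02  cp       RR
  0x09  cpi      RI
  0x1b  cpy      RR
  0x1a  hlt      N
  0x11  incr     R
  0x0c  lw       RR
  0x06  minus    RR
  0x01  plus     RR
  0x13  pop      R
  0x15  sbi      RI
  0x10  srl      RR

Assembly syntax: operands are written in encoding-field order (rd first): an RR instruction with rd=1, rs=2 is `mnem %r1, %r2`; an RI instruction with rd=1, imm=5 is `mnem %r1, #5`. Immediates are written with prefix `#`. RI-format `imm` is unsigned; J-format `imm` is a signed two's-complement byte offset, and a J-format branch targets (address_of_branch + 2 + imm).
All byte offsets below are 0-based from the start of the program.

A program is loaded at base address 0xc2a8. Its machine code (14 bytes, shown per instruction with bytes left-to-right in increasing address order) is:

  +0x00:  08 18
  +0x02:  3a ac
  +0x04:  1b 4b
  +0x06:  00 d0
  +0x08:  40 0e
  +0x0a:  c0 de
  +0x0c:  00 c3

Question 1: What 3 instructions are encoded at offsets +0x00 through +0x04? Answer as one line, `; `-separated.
off 0x00: read 08 18 as little → 0x1808
  op=0x1808>>11=0x3 ⇒ bz (J)
  imm: (w>>0)&0x7ff=0x8 → #8
off 0x02: read 3a ac as little → 0xac3a
  op=0xac3a>>11=0x15 ⇒ sbi (RI)
  rd: (w>>8)&0x7=0x4 → %r4
  imm: (w>>0)&0xff=0x3a → #58
off 0x04: read 1b 4b as little → 0x4b1b
  op=0x4b1b>>11=0x9 ⇒ cpi (RI)
  rd: (w>>8)&0x7=0x3 → %r3
  imm: (w>>0)&0xff=0x1b → #27

bz #8; sbi %r4, #58; cpi %r3, #27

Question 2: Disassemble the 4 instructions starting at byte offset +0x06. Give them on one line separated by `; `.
hlt; plus %r6, %r2; cpy %r6, %r6; bor %r3, %r0

@+06  little-endian(00 d0) = 0xd000
  op=0xd000>>11=0x1a ⇒ hlt (N)
@+08  little-endian(40 0e) = 0x0e40
  op=0x0e40>>11=0x1 ⇒ plus (RR)
  [10:8] rd=6 = %r6
  [7:5] rs=2 = %r2
@+0a  little-endian(c0 de) = 0xdec0
  op=0xdec0>>11=0x1b ⇒ cpy (RR)
  [10:8] rd=6 = %r6
  [7:5] rs=6 = %r6
@+0c  little-endian(00 c3) = 0xc300
  op=0xc300>>11=0x18 ⇒ bor (RR)
  [10:8] rd=3 = %r3
  [7:5] rs=0 = %r0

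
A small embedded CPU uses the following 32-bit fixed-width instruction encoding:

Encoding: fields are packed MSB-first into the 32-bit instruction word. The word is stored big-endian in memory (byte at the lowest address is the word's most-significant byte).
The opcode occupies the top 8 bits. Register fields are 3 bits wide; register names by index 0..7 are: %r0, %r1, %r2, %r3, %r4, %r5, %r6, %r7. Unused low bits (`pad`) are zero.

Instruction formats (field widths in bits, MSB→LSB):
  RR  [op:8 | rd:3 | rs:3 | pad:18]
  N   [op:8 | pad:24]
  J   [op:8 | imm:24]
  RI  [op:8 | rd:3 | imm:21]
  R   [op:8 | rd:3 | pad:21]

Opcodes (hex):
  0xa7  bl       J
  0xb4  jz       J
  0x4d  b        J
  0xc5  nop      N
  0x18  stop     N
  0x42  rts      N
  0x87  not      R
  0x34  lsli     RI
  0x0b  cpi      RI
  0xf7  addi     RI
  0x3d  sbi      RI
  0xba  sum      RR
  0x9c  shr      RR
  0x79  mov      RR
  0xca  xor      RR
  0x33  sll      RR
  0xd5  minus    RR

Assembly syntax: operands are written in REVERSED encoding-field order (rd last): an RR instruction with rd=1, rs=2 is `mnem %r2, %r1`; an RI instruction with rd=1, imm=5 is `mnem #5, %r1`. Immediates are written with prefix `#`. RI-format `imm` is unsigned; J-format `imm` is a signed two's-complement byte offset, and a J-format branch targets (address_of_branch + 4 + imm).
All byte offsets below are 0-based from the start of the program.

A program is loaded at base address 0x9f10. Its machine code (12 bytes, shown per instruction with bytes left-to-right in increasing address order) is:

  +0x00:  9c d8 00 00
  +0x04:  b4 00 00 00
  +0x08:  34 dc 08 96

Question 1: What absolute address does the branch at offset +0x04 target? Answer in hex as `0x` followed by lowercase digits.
0x9f18

+0x04: b4 00 00 00 ⇒ word 0xb4000000 (big)
  top 8b → 0xb4 → jz [J]
  imm@[23:0]=0x0 ⇒ #0
  target = base 0x9f10 + off 0x04 + 4 + imm 0 = 0x9f18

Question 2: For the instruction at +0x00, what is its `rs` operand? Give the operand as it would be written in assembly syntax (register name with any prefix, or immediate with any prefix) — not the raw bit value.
@+00  big-endian(9c d8 00 00) = 0x9cd80000
  opcode bits[31:24]=0x9c: shr/RR
  rd: (w>>21)&0x7=0x6 → %r6
  rs: (w>>18)&0x7=0x6 → %r6

%r6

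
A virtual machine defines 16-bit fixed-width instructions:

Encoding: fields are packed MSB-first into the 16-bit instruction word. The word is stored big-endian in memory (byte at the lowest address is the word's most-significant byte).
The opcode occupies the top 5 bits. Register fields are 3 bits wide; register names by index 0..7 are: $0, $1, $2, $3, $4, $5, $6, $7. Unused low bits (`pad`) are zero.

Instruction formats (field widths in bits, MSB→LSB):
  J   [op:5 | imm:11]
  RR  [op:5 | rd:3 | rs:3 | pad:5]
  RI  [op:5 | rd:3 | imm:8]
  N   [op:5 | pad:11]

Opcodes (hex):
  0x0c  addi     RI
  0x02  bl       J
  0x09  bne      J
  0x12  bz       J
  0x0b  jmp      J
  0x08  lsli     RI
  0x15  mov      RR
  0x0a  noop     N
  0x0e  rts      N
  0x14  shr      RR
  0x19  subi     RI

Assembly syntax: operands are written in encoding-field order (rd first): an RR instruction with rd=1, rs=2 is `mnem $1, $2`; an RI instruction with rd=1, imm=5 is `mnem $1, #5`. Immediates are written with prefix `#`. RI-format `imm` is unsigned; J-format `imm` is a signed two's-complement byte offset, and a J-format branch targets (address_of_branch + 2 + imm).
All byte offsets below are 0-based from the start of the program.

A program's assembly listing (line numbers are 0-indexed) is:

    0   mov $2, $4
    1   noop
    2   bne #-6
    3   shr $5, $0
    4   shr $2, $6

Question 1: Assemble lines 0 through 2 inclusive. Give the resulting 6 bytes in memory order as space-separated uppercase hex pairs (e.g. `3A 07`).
AA 80 50 00 4F FA

L0: mov op=0x15:5|rd=2:3|rs=4:3|pad=0:5 ⇒ 0xaa80 ⇒ big aa 80
L1: noop op=0xa:5|pad=0:11 ⇒ 0x5000 ⇒ big 50 00
L2: bne op=0x9:5|imm=-6:11 ⇒ 0x4ffa ⇒ big 4f fa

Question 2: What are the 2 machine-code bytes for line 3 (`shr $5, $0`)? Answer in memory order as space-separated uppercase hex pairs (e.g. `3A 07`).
A5 00

line 3 (shr): pack op=0x14:5|rd=5:3|rs=0:3|pad=0:5 = 0xa500; big→ a5 00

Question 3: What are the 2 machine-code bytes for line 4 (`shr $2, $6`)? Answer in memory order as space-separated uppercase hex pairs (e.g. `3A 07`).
A2 C0

L4: shr op=0x14:5|rd=2:3|rs=6:3|pad=0:5 ⇒ 0xa2c0 ⇒ big a2 c0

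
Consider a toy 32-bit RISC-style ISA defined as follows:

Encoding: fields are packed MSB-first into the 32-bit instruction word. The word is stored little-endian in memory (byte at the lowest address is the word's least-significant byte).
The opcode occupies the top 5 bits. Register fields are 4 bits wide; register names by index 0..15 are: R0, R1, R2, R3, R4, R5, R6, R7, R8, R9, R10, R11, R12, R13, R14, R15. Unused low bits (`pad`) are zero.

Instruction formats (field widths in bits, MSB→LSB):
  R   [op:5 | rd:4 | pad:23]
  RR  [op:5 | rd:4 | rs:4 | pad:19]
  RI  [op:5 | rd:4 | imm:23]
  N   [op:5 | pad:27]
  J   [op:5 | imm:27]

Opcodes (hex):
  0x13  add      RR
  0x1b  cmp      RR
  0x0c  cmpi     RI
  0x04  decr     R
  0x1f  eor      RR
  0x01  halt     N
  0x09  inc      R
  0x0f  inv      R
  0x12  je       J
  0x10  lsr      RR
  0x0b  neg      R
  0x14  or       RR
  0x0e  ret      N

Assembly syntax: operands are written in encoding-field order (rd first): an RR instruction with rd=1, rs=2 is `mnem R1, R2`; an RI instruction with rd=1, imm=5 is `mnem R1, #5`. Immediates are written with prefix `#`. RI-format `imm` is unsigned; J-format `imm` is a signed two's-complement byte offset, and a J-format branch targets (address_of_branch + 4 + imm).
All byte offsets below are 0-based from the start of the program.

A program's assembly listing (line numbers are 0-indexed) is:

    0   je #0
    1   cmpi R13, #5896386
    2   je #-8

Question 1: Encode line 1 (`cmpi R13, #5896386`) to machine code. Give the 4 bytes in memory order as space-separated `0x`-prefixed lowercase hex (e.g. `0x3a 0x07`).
line 1 (cmpi): pack op=0xc:5|rd=13:4|imm=5896386:23 = 0x66d9f8c2; little→ c2 f8 d9 66

0xc2 0xf8 0xd9 0x66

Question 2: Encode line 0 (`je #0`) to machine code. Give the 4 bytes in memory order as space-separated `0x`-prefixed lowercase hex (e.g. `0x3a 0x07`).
L0: je op=0x12:5|imm=0:27 ⇒ 0x90000000 ⇒ little 00 00 00 90

0x00 0x00 0x00 0x90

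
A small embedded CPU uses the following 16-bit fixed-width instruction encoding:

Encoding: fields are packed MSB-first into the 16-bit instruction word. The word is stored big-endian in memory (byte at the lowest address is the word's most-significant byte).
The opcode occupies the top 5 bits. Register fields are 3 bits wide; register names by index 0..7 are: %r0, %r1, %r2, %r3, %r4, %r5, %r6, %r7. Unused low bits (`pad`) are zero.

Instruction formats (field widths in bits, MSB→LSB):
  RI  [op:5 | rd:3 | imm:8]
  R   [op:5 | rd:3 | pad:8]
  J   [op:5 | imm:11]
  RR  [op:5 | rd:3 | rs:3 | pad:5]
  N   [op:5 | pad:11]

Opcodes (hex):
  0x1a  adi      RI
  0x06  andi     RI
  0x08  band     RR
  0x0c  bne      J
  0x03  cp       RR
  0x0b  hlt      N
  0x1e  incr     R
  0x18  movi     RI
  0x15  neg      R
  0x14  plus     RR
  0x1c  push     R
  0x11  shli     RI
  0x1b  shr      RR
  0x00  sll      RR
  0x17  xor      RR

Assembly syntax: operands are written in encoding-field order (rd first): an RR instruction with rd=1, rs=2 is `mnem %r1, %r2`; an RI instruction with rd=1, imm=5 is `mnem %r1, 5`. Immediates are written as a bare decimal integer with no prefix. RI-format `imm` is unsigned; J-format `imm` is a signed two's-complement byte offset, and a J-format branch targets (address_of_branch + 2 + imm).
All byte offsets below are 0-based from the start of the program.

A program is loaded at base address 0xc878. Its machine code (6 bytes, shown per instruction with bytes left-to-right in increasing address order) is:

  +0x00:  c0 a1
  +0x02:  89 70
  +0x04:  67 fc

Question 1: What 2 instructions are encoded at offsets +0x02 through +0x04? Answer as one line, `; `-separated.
shli %r1, 112; bne -4

[02] 89 70 → 0x8970
  top 5b → 0x11 → shli [RI]
  rd@[10:8]=0x1 ⇒ %r1
  imm@[7:0]=0x70 ⇒ 112
[04] 67 fc → 0x67fc
  top 5b → 0xc → bne [J]
  imm@[10:0]=0x7fc (s11→-4) ⇒ -4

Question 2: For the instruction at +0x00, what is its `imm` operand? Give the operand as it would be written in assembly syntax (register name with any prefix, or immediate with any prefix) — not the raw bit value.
161

off 0x00: read c0 a1 as big → 0xc0a1
  op=0xc0a1>>11=0x18 ⇒ movi (RI)
  [10:8] rd=0 = %r0
  [7:0] imm=161 = 161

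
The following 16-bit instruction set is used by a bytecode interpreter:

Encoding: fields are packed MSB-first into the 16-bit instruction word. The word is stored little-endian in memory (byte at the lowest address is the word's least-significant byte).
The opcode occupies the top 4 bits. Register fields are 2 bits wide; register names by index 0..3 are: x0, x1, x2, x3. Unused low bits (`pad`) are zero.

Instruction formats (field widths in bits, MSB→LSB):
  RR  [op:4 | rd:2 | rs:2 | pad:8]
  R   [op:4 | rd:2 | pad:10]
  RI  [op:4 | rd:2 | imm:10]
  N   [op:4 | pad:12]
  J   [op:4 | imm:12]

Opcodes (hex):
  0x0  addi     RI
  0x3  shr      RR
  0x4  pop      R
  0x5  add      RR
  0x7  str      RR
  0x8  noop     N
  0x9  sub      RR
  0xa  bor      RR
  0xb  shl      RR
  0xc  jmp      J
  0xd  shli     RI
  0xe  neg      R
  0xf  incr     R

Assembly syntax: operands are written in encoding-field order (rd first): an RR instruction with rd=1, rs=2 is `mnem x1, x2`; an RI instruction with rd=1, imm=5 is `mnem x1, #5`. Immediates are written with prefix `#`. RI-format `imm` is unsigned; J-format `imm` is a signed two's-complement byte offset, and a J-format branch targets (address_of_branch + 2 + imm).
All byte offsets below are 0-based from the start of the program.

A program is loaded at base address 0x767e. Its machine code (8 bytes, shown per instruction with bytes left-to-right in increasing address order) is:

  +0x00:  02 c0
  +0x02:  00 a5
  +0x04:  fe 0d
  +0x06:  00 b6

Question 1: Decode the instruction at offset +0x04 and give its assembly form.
off 0x04: read fe 0d as little → 0x0dfe
  top 4b → 0x0 → addi [RI]
  rd: (w>>10)&0x3=0x3 → x3
  imm: (w>>0)&0x3ff=0x1fe → #510

addi x3, #510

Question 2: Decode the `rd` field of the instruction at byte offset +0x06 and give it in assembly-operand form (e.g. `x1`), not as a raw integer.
[06] 00 b6 → 0xb600
  opcode bits[15:12]=0xb: shl/RR
  [11:10] rd=1 = x1
  [9:8] rs=2 = x2

x1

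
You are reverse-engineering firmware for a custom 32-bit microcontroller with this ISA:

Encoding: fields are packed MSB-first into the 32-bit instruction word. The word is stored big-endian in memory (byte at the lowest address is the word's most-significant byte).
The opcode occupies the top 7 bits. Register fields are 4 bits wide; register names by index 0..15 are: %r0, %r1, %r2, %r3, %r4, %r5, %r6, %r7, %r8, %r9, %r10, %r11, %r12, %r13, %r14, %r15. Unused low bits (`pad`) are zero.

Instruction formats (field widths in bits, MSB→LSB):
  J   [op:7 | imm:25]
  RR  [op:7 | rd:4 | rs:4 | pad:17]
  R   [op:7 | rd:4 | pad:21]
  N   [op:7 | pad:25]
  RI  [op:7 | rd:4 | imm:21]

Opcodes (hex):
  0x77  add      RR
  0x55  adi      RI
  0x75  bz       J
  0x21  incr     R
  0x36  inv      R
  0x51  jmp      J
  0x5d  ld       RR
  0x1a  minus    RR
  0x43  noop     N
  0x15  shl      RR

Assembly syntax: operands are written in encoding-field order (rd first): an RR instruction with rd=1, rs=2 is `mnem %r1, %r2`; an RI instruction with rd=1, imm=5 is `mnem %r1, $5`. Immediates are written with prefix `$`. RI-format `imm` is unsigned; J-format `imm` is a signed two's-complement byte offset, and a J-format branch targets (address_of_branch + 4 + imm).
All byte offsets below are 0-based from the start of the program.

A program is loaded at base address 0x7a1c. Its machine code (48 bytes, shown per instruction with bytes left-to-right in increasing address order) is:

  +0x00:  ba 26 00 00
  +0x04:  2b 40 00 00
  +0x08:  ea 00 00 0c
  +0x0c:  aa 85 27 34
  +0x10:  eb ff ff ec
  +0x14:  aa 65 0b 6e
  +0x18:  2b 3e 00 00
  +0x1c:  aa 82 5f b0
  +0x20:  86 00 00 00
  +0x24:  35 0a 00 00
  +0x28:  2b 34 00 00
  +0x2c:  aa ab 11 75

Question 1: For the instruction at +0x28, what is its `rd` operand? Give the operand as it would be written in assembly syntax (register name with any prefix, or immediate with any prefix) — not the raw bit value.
+0x28: 2b 34 00 00 ⇒ word 0x2b340000 (big)
  opcode bits[31:25]=0x15: shl/RR
  [24:21] rd=9 = %r9
  [20:17] rs=10 = %r10

%r9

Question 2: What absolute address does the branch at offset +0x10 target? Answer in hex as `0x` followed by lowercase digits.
@+10  big-endian(eb ff ff ec) = 0xebffffec
  op=0xebffffec>>25=0x75 ⇒ bz (J)
  imm: (w>>0)&0x1ffffff=0x1ffffec (s25→-20) → $-20
  target = base 0x7a1c + off 0x10 + 4 + imm -20 = 0x7a1c

0x7a1c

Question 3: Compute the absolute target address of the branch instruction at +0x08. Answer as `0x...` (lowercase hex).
@+08  big-endian(ea 00 00 0c) = 0xea00000c
  opcode bits[31:25]=0x75: bz/J
  imm@[24:0]=0xc ⇒ $12
  target = base 0x7a1c + off 0x08 + 4 + imm 12 = 0x7a34

0x7a34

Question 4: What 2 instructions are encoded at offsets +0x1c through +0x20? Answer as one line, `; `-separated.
off 0x1c: read aa 82 5f b0 as big → 0xaa825fb0
  top 7b → 0x55 → adi [RI]
  rd@[24:21]=0x4 ⇒ %r4
  imm@[20:0]=0x25fb0 ⇒ $155568
off 0x20: read 86 00 00 00 as big → 0x86000000
  top 7b → 0x43 → noop [N]

adi %r4, $155568; noop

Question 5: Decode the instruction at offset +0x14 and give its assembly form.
off 0x14: read aa 65 0b 6e as big → 0xaa650b6e
  opcode bits[31:25]=0x55: adi/RI
  rd@[24:21]=0x3 ⇒ %r3
  imm@[20:0]=0x50b6e ⇒ $330606

adi %r3, $330606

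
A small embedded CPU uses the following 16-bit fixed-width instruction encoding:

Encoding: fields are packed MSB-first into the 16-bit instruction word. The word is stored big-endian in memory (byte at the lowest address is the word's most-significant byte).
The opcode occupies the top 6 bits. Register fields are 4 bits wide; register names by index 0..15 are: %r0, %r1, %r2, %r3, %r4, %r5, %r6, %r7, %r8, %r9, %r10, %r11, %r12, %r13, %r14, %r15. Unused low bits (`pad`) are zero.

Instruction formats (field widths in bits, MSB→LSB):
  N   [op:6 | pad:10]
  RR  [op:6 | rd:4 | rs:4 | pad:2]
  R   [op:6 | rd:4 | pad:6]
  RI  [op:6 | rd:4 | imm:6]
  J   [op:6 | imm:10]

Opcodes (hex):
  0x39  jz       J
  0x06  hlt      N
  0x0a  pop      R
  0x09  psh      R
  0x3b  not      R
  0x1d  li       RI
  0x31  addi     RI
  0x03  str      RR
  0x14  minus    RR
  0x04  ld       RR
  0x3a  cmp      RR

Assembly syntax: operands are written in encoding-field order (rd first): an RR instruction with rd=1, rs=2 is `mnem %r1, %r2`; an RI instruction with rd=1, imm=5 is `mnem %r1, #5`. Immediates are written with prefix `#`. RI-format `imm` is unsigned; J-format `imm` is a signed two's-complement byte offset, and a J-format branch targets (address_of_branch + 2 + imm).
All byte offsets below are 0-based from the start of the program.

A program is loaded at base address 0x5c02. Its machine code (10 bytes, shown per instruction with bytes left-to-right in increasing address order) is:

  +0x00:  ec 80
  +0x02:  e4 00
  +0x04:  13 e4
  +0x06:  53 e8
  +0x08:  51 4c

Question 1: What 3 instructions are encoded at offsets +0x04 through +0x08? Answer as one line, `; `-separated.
off 0x04: read 13 e4 as big → 0x13e4
  opcode bits[15:10]=0x4: ld/RR
  [9:6] rd=15 = %r15
  [5:2] rs=9 = %r9
off 0x06: read 53 e8 as big → 0x53e8
  opcode bits[15:10]=0x14: minus/RR
  [9:6] rd=15 = %r15
  [5:2] rs=10 = %r10
off 0x08: read 51 4c as big → 0x514c
  opcode bits[15:10]=0x14: minus/RR
  [9:6] rd=5 = %r5
  [5:2] rs=3 = %r3

ld %r15, %r9; minus %r15, %r10; minus %r5, %r3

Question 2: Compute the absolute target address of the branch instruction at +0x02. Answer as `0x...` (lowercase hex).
0x5c06

+0x02: e4 00 ⇒ word 0xe400 (big)
  opcode bits[15:10]=0x39: jz/J
  imm@[9:0]=0x0 ⇒ #0
  target = base 0x5c02 + off 0x02 + 2 + imm 0 = 0x5c06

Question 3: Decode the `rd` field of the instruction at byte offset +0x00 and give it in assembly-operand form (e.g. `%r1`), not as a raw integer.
+0x00: ec 80 ⇒ word 0xec80 (big)
  top 6b → 0x3b → not [R]
  rd@[9:6]=0x2 ⇒ %r2

%r2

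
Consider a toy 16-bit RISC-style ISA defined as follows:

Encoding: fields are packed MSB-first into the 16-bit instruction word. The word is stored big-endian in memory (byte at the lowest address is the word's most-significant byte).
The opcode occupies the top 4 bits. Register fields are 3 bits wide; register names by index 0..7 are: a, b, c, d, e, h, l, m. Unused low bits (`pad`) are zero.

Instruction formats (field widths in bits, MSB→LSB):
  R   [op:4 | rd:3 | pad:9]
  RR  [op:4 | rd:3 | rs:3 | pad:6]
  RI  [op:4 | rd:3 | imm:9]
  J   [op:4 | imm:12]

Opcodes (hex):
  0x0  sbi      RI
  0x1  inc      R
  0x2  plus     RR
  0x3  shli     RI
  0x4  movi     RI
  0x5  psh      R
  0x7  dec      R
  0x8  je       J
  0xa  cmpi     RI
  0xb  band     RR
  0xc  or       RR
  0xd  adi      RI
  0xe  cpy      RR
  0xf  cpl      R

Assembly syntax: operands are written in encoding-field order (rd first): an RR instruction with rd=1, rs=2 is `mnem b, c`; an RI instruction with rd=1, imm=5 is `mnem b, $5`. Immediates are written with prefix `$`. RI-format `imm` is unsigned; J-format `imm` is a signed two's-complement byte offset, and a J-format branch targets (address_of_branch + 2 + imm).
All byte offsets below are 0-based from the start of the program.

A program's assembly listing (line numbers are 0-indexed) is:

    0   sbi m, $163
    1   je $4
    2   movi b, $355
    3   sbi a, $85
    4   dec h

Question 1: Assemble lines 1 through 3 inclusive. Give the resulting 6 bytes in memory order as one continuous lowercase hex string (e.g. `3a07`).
800443630055

line 1 (je): pack op=0x8:4|imm=4:12 = 0x8004; big→ 80 04
line 2 (movi): pack op=0x4:4|rd=1:3|imm=355:9 = 0x4363; big→ 43 63
line 3 (sbi): pack op=0x0:4|rd=0:3|imm=85:9 = 0x0055; big→ 00 55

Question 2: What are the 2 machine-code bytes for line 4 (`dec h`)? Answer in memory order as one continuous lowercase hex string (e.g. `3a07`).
line 4 (dec): pack op=0x7:4|rd=5:3|pad=0:9 = 0x7a00; big→ 7a 00

7a00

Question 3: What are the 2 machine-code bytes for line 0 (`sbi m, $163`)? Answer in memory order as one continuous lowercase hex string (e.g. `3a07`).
0. sbi fields op=0x0:4|rd=7:3|imm=163:9 → word 0ea3h → 0e a3

0ea3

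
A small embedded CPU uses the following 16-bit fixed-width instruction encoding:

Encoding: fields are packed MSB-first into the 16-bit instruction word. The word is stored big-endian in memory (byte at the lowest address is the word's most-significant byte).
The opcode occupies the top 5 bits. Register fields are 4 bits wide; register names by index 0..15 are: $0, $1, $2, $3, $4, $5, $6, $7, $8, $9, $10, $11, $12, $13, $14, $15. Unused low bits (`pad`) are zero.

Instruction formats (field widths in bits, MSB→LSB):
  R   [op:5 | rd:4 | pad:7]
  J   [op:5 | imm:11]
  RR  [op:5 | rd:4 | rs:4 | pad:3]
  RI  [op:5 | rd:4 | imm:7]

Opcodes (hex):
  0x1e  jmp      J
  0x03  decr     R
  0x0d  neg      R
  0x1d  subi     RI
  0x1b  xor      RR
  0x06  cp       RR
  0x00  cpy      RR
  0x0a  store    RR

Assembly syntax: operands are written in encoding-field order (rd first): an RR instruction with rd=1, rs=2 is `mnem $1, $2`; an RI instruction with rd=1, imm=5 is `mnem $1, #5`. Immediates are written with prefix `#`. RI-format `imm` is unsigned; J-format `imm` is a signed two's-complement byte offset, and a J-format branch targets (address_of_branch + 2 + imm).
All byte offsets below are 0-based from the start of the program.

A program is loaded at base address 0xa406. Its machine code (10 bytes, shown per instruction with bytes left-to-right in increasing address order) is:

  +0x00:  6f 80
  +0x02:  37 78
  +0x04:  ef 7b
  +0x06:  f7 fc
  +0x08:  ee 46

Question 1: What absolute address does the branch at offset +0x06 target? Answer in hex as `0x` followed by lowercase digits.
0xa40a

[06] f7 fc → 0xf7fc
  top 5b → 0x1e → jmp [J]
  imm@[10:0]=0x7fc (s11→-4) ⇒ #-4
  target = base 0xa406 + off 0x06 + 2 + imm -4 = 0xa40a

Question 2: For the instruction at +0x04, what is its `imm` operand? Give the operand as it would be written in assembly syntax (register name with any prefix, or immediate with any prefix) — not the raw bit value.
+0x04: ef 7b ⇒ word 0xef7b (big)
  opcode bits[15:11]=0x1d: subi/RI
  [10:7] rd=14 = $14
  [6:0] imm=123 = #123

#123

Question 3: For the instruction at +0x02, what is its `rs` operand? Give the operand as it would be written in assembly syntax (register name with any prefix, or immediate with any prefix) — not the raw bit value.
off 0x02: read 37 78 as big → 0x3778
  top 5b → 0x6 → cp [RR]
  [10:7] rd=14 = $14
  [6:3] rs=15 = $15

$15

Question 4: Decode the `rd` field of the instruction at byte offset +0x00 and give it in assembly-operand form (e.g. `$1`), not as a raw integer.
$15

+0x00: 6f 80 ⇒ word 0x6f80 (big)
  op=0x6f80>>11=0xd ⇒ neg (R)
  rd: (w>>7)&0xf=0xf → $15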